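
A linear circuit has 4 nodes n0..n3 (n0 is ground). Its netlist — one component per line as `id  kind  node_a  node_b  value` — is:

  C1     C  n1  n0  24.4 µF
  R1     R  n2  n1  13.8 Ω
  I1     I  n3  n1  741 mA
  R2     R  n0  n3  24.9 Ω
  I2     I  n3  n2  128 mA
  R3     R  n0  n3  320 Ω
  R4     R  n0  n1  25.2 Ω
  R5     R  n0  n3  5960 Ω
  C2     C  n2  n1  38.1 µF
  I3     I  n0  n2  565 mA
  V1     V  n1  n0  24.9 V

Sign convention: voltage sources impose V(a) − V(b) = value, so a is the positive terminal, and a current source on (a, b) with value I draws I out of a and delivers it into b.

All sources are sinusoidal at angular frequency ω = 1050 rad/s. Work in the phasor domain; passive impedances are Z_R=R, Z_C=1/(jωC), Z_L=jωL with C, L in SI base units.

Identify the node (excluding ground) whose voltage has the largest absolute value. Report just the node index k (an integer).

2

Apply KCL at each of the 3 non-ground nodes and solve the resulting linear system.
Node n1: branches {C1, R1, I1, R4, C2, V1} → V_1 = 24.90+0.000j
Node n2: branches {R1, I2, C2, I3} → V_2 = 32.23-4.046j
Node n3: branches {I1, R2, I2, R3, R5} → V_3 = -20.00+0.000j
Source currents: i(V1)=0.4459-0.6379j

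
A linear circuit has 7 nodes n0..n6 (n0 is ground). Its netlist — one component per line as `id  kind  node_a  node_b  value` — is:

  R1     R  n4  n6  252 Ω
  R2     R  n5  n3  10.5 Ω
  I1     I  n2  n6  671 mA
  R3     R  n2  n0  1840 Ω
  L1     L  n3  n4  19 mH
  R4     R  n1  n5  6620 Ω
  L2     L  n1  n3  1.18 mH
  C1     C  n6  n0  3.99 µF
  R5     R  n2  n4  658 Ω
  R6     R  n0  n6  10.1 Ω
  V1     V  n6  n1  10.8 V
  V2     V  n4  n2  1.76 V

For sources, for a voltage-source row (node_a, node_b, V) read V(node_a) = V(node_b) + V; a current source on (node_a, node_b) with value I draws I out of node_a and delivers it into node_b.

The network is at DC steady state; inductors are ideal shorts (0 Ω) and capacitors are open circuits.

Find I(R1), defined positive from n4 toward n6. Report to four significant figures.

-0.04286 A

Element admittances at DC:
  Y(R1) = 0.003968 S between n4,n6
  Y(R2) = 0.09524 S between n5,n3
  I1: injects 0.671 A into n6 (from n2)
  Y(R3) = 0.0005435 S between n2,n0
  L1: short n3↔n4 (DC inductor)
  Y(R4) = 0.0001511 S between n1,n5
  L2: short n1↔n3 (DC inductor)
  Y(C1) = 0.000 S between n6,n0
  Y(R5) = 0.001520 S between n2,n4
  Y(R6) = 0.09901 S between n0,n6
  V1: constraint V(n6)−V(n1) = 10.8
  V2: constraint V(n4)−V(n2) = 1.76
Assemble and solve the 10×10 MNA system:
  V(n1)=-10.73  V(n2)=-12.49  V(n3)=-10.73  V(n4)=-10.73  V(n5)=-10.73  V(n6)=0.06857
  i(L1)=0.6214  i(L2)=0.6214  i(V1)=0.6214  i(V2)=0.6615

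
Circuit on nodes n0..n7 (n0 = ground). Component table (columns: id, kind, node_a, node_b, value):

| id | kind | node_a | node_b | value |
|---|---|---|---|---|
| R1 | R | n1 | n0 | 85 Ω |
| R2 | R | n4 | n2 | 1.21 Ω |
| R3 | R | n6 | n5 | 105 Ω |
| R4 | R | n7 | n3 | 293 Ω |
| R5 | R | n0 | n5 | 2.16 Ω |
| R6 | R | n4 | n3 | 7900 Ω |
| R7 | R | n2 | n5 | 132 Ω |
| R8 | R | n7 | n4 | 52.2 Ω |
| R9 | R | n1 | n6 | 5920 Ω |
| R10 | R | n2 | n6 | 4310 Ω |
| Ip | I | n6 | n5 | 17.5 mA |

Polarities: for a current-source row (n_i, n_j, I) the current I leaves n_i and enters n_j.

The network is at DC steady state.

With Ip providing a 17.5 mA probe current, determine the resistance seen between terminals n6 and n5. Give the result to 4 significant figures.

R_eq = 100.9 Ω

MNA unknowns: 7 node voltages V₁..V_7
R1: Y=0.01176 on G[1,0]
R2: Y=0.8264 on G[4,2]
R3: Y=0.009524 on G[6,5]
R4: Y=0.003413 on G[7,3]
R5: Y=0.4630 on G[0,5]
R6: Y=0.0001266 on G[4,3]
R7: Y=0.007576 on G[2,5]
R8: Y=0.01916 on G[7,4]
R9: Y=0.0001689 on G[1,6]
R10: Y=0.0002320 on G[2,6]
Ip: z[6]−=0.0175, z[5]+=0.0175
solve → V1=-0.02497, V2=-0.05181, V3=-0.05181, V4=-0.05181, V5=0.0006346, V6=-1.764, V7=-0.05181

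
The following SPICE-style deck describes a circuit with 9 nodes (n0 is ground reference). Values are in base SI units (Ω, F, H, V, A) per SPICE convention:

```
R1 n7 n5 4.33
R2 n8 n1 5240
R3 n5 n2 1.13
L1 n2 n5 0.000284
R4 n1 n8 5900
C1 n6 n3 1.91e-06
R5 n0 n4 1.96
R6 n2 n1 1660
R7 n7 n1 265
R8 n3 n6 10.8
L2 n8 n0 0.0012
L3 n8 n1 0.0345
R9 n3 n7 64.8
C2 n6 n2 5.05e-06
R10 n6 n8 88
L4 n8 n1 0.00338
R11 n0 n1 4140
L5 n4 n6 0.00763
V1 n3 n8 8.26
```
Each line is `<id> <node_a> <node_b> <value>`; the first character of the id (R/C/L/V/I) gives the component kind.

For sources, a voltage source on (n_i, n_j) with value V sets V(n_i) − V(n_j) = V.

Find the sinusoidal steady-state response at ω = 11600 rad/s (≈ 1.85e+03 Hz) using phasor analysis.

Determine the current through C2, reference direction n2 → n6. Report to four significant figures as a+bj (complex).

-0.01214-0.01298j A

MNA unknowns: 8 node voltages V₁..V_8 plus 1 source current (V1)
R1: Y=0.2309+0.000j on G[7,5]
R2: Y=0.0001908+0.000j on G[8,1]
R3: Y=0.8850+0.000j on G[5,2]
L1: Y=0.000-0.3035j on G[2,5]
R4: Y=0.0001695+0.000j on G[1,8]
C1: Y=0.000+0.02216j on G[6,3]
R5: Y=0.5102+0.000j on G[0,4]
R6: Y=0.0006024+0.000j on G[2,1]
R7: Y=0.003774+0.000j on G[7,1]
R8: Y=0.09259+0.000j on G[3,6]
L2: Y=0.000-0.07184j on G[8,0]
L3: Y=0.000-0.002499j on G[8,1]
R9: Y=0.01543+0.000j on G[3,7]
C2: Y=0.000+0.05858j on G[6,2]
R10: Y=0.01136+0.000j on G[6,8]
L4: Y=0.000-0.02550j on G[8,1]
R11: Y=0.0002415+0.000j on G[0,1]
L5: Y=0.000-0.01130j on G[4,6]
V1: row V3−V8=8.26, i_V1 at 3,8
solve → V1=-0.9359+0.9830j, V2=6.107+0.8493j, V3=7.271-0.1198j, V4=0.01731-0.1398j, V5=6.103+0.8333j, V6=6.328+0.6421j, V7=6.069+0.7768j, V8=-0.9893-0.1198j
aux → i_V1=-0.1227+0.06351j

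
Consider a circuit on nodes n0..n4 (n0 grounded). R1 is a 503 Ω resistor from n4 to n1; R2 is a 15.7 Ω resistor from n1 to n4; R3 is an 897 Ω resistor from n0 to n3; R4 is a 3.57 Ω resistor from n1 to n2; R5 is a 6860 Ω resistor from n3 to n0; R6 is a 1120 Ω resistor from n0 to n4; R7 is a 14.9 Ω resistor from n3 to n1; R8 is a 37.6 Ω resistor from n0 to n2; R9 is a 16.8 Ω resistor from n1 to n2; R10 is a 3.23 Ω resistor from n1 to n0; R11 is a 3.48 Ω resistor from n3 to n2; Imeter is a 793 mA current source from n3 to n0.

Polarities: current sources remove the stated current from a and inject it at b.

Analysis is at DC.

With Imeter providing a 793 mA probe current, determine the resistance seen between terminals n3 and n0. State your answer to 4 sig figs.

R_eq = 7.005 Ω

Element admittances at DC:
  Y(R1) = 0.001988 S between n4,n1
  Y(R2) = 0.06369 S between n1,n4
  Y(R3) = 0.001115 S between n0,n3
  Y(R4) = 0.2801 S between n1,n2
  Y(R5) = 0.0001458 S between n3,n0
  Y(R6) = 0.0008929 S between n0,n4
  Y(R7) = 0.06711 S between n3,n1
  Y(R8) = 0.02660 S between n0,n2
  Y(R9) = 0.05952 S between n1,n2
  Y(R10) = 0.3096 S between n1,n0
  Y(R11) = 0.2874 S between n3,n2
  Imeter: injects 0.793 A into n0 (from n3)
Assemble and solve the 4×4 MNA system:
  V(n1)=-2.223  V(n2)=-3.598  V(n3)=-5.555  V(n4)=-2.194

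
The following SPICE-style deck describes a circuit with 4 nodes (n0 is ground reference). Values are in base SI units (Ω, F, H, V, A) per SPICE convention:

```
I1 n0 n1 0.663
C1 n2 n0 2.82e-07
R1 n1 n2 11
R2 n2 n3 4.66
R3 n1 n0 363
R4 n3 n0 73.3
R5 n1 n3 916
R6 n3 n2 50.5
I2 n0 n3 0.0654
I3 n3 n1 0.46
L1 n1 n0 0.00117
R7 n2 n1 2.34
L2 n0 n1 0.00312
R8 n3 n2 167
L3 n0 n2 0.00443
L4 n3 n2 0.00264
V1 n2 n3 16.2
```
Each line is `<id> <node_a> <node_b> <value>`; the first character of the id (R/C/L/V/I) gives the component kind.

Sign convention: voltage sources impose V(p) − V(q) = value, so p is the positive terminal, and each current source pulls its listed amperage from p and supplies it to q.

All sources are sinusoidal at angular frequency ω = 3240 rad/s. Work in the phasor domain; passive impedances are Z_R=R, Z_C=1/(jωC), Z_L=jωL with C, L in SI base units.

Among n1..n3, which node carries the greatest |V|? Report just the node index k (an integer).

3

Element admittances at ω=3240 rad/s:
  I1: injects 0.663 A into n1 (from n0)
  Y(C1) = 0.000+0.0009137j S between n2,n0
  Y(R1) = 0.09091+0.000j S between n1,n2
  Y(R2) = 0.2146+0.000j S between n2,n3
  Y(R3) = 0.002755+0.000j S between n1,n0
  Y(R4) = 0.01364+0.000j S between n3,n0
  Y(R5) = 0.001092+0.000j S between n1,n3
  Y(R6) = 0.01980+0.000j S between n3,n2
  I2: injects 0.0654 A into n3 (from n0)
  I3: injects 0.46 A into n1 (from n3)
  Y(L1) = 0.000-0.2638j S between n1,n0
  Y(R7) = 0.4274+0.000j S between n2,n1
  Y(L2) = 0.000-0.09892j S between n0,n1
  Y(R8) = 0.005988+0.000j S between n3,n2
  Y(L3) = 0.000-0.06967j S between n0,n2
  Y(L4) = 0.000-0.1169j S between n3,n2
  V1: constraint V(n2)−V(n3) = 16.2
Assemble and solve the 4×4 MNA system:
  V(n1)=0.1722+2.229j  V(n2)=-0.3983+2.121j  V(n3)=-16.60+2.121j
  i(V1)=-3.744+1.923j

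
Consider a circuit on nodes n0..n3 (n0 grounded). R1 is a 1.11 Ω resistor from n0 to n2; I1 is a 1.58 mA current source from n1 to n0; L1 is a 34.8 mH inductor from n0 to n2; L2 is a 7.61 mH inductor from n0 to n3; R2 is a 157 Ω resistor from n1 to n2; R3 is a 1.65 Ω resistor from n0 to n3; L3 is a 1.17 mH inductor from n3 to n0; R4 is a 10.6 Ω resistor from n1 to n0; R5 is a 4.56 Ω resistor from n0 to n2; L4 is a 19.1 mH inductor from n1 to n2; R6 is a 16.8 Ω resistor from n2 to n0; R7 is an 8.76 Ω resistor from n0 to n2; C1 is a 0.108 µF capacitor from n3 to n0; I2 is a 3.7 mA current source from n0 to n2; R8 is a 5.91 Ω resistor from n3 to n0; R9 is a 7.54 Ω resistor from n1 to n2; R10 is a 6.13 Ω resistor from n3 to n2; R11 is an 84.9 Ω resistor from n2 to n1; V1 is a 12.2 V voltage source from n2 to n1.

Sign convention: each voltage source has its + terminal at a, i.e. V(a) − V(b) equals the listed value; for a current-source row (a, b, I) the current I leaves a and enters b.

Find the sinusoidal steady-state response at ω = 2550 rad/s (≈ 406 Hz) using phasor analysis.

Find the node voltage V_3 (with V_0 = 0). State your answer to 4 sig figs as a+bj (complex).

MNA unknowns: 3 node voltages V₁..V_3 plus 1 source current (V1)
R1: Y=0.9009+0.000j on G[0,2]
I1: z[1]−=0.00158, z[0]+=0.00158
L1: Y=0.000-0.01127j on G[0,2]
L2: Y=0.000-0.05153j on G[0,3]
R2: Y=0.006369+0.000j on G[1,2]
R3: Y=0.6061+0.000j on G[0,3]
L3: Y=0.000-0.3352j on G[3,0]
R4: Y=0.09434+0.000j on G[1,0]
R5: Y=0.2193+0.000j on G[0,2]
L4: Y=0.000-0.02053j on G[1,2]
R6: Y=0.05952+0.000j on G[2,0]
R7: Y=0.1142+0.000j on G[0,2]
C1: Y=0.000+0.0002754j on G[3,0]
I2: z[0]−=0.0037, z[2]+=0.0037
R8: Y=0.1692+0.000j on G[3,0]
R9: Y=0.1326+0.000j on G[1,2]
R10: Y=0.1631+0.000j on G[3,2]
R11: Y=0.01178+0.000j on G[2,1]
V1: row V2−V1=12.2, i_V1 at 2,1
solve → V1=-11.45+0.01051j, V2=0.7549+0.01051j, V3=0.1116+0.04777j
aux → i_V1=-2.918+0.2515j

0.1116+0.04777j V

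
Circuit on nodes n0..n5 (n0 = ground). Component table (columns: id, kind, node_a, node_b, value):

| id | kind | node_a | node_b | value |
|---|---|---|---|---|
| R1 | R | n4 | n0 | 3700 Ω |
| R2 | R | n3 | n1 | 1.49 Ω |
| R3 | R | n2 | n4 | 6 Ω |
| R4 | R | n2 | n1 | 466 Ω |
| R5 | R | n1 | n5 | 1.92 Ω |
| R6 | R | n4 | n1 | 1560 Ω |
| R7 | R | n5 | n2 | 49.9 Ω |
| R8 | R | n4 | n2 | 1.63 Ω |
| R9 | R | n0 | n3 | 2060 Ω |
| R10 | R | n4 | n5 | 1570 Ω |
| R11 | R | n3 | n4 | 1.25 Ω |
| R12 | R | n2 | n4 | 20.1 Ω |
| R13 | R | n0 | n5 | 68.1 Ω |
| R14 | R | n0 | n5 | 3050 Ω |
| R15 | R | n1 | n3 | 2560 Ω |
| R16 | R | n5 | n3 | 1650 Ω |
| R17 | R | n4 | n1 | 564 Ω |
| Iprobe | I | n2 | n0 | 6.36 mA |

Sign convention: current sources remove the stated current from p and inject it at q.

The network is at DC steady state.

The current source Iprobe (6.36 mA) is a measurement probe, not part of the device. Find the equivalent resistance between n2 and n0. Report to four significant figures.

R_eq = 68.28 Ω

MNA unknowns: 5 node voltages V₁..V_5
R1: Y=0.0002703 on G[4,0]
R2: Y=0.6711 on G[3,1]
R3: Y=0.1667 on G[2,4]
R4: Y=0.002146 on G[2,1]
R5: Y=0.5208 on G[1,5]
R6: Y=0.0006410 on G[4,1]
R7: Y=0.02004 on G[5,2]
R8: Y=0.6135 on G[4,2]
R9: Y=0.0004854 on G[0,3]
R10: Y=0.0006369 on G[4,5]
R11: Y=0.8000 on G[3,4]
R12: Y=0.04975 on G[2,4]
R13: Y=0.01468 on G[0,5]
R14: Y=0.0003279 on G[0,5]
R15: Y=0.0003906 on G[1,3]
R16: Y=0.0006061 on G[5,3]
R17: Y=0.001773 on G[4,1]
Iprobe: z[2]−=0.00636, z[0]+=0.00636
solve → V1=-0.4127, V2=-0.4343, V3=-0.4206, V4=-0.4274, V5=-0.4024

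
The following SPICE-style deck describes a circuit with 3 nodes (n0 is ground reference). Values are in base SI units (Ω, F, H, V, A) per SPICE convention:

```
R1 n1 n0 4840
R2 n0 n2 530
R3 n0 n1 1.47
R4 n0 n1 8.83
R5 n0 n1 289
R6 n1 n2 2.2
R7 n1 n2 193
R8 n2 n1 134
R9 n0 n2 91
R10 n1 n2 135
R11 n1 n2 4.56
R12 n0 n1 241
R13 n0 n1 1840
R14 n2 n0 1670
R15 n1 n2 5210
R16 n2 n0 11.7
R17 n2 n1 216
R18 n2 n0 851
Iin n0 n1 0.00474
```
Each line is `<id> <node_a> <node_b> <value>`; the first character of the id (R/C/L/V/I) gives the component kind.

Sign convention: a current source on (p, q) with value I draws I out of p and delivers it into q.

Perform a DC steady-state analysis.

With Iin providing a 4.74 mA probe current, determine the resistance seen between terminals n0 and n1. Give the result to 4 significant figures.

R_eq = 1.124 Ω

MNA unknowns: 2 node voltages V₁..V_2
R1: Y=0.0002066 on G[1,0]
R2: Y=0.001887 on G[0,2]
R3: Y=0.6803 on G[0,1]
R4: Y=0.1133 on G[0,1]
R5: Y=0.003460 on G[0,1]
R6: Y=0.4545 on G[1,2]
R7: Y=0.005181 on G[1,2]
R8: Y=0.007463 on G[2,1]
R9: Y=0.01099 on G[0,2]
R10: Y=0.007407 on G[1,2]
R11: Y=0.2193 on G[1,2]
R12: Y=0.004149 on G[0,1]
R13: Y=0.0005435 on G[0,1]
R14: Y=0.0005988 on G[2,0]
R15: Y=0.0001919 on G[1,2]
R16: Y=0.08547 on G[2,0]
R17: Y=0.004630 on G[2,1]
R18: Y=0.001175 on G[2,0]
Iin: z[0]−=0.00474, z[1]+=0.00474
solve → V1=0.005329, V2=0.004661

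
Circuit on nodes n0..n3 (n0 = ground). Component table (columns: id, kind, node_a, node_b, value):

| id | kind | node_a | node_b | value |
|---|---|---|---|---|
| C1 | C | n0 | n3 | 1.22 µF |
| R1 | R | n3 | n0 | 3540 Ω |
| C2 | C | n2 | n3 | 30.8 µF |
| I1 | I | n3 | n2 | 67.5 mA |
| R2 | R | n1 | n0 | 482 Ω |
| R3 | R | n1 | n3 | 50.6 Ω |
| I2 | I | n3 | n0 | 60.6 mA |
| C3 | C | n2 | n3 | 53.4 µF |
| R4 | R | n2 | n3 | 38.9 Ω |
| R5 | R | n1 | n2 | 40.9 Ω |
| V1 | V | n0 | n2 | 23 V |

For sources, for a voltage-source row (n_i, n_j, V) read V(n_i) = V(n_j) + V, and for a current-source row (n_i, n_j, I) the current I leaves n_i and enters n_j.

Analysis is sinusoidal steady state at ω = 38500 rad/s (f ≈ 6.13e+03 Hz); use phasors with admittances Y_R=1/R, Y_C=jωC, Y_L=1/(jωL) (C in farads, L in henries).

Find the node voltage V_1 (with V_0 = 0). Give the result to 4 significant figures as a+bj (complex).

-21.83+0.01473j V

Element admittances at ω=38500 rad/s:
  Y(C1) = 0.000+0.04697j S between n0,n3
  Y(R1) = 0.0002825+0.000j S between n3,n0
  Y(C2) = 0.000+1.186j S between n2,n3
  I1: injects 0.0675 A into n2 (from n3)
  Y(R2) = 0.002075+0.000j S between n1,n0
  Y(R3) = 0.01976+0.000j S between n1,n3
  I2: injects 0.0606 A into n0 (from n3)
  Y(C3) = 0.000+2.056j S between n2,n3
  Y(R4) = 0.02571+0.000j S between n2,n3
  Y(R5) = 0.02445+0.000j S between n1,n2
  V1: constraint V(n0)−V(n2) = 23
Assemble and solve the 4×4 MNA system:
  V(n1)=-21.83+0.01473j  V(n2)=-23.00+0.000j  V(n3)=-22.67+0.03450j
  i(V1)=0.007286-1.065j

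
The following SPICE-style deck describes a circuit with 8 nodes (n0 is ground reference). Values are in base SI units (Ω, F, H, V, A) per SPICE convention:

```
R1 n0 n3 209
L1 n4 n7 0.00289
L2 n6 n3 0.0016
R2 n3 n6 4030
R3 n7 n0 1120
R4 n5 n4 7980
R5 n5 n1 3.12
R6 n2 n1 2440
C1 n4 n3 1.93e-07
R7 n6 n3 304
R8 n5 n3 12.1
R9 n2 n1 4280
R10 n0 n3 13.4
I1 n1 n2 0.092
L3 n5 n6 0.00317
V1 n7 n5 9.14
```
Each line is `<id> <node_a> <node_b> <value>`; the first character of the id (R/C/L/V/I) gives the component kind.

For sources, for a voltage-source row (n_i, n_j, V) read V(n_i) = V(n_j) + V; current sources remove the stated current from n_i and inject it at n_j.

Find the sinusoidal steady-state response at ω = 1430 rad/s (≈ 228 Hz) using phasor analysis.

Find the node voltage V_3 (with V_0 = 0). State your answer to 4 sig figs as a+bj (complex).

Element admittances at ω=1430 rad/s:
  Y(R1) = 0.004785+0.000j S between n0,n3
  Y(L1) = 0.000-0.2420j S between n4,n7
  Y(L2) = 0.000-0.4371j S between n6,n3
  Y(R2) = 0.0002481+0.000j S between n3,n6
  Y(R3) = 0.0008929+0.000j S between n7,n0
  Y(R4) = 0.0001253+0.000j S between n5,n4
  Y(R5) = 0.3205+0.000j S between n5,n1
  Y(R6) = 0.0004098+0.000j S between n2,n1
  Y(C1) = 0.000+0.0002760j S between n4,n3
  Y(R7) = 0.003289+0.000j S between n6,n3
  Y(R8) = 0.08264+0.000j S between n5,n3
  Y(R9) = 0.0002336+0.000j S between n2,n1
  Y(R10) = 0.07463+0.000j S between n0,n3
  I1: injects 0.092 A into n2 (from n1)
  Y(L3) = 0.000-0.2206j S between n5,n6
  V1: constraint V(n7)−V(n5) = 9.14
Assemble and solve the 8×8 MNA system:
  V(n1)=-0.1123-0.04841j  V(n2)=142.9-0.04841j  V(n3)=-0.1015+0.0005443j  V(n4)=9.038-0.05321j  V(n5)=-0.1123-0.04841j  V(n6)=-0.1052-0.01586j  V(n7)=9.028-0.04841j
  i(V1)=-0.009222-0.002479j

-0.1015+0.0005443j V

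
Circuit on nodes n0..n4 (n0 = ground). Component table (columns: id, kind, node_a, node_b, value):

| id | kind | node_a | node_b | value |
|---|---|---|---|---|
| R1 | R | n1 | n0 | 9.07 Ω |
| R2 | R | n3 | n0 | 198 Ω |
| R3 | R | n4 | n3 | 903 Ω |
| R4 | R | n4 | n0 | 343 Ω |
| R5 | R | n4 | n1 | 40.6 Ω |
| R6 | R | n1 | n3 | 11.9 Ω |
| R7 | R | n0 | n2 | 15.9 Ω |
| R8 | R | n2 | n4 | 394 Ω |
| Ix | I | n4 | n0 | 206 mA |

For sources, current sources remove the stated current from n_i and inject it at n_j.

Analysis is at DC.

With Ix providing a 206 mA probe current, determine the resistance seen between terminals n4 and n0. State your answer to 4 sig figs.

R_eq = 37.88 Ω

Apply KCL at each of the 4 non-ground nodes and solve the resulting linear system.
Node n1: branches {R1, R5, R6} → V_1 = -1.424
Node n2: branches {R7, R8} → V_2 = -0.3027
Node n3: branches {R2, R3, R6} → V_3 = -1.423
Node n4: branches {R3, R4, R5, R8, Ix} → V_4 = -7.804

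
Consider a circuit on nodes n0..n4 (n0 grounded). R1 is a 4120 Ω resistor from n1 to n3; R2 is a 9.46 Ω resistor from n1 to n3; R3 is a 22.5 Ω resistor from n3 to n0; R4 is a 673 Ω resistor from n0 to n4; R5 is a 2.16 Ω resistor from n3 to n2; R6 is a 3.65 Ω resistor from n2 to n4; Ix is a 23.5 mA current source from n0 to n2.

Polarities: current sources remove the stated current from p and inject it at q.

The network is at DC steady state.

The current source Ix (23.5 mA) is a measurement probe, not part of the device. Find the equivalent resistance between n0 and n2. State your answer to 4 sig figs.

MNA unknowns: 4 node voltages V₁..V_4
R1: Y=0.0002427 on G[1,3]
R2: Y=0.1057 on G[1,3]
R3: Y=0.04444 on G[3,0]
R4: Y=0.001486 on G[0,4]
R5: Y=0.4630 on G[3,2]
R6: Y=0.2740 on G[2,4]
Ix: z[0]−=0.0235, z[2]+=0.0235
solve → V1=0.5102, V2=0.5591, V3=0.5102, V4=0.5561

R_eq = 23.79 Ω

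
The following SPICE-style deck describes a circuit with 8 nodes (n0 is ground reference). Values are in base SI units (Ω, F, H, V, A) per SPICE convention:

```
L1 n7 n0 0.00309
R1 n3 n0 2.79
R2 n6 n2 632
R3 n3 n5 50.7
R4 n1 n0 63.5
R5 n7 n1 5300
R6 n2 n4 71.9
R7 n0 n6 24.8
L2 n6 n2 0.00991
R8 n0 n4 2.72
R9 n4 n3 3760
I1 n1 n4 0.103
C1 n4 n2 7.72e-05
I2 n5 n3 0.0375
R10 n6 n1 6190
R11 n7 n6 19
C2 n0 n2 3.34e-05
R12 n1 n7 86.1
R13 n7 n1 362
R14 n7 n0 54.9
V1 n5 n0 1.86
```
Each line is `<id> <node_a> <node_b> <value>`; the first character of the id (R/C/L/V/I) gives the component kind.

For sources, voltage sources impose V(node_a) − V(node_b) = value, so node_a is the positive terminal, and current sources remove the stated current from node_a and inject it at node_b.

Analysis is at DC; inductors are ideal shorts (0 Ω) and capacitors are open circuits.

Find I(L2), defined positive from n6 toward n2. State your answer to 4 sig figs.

MNA unknowns: 7 node voltages V₁..V_7 plus 3 source currents (L1, L2, V1)
L1: row V7−V0=0, i_L1 at 7,0
R1: Y=0.3584 on G[3,0]
R2: Y=0.001582 on G[6,2]
R3: Y=0.01972 on G[3,5]
R4: Y=0.01575 on G[1,0]
R5: Y=0.0001887 on G[7,1]
R6: Y=0.01391 on G[2,4]
R7: Y=0.04032 on G[0,6]
L2: row V6−V2=0, i_L2 at 6,2
R8: Y=0.3676 on G[0,4]
R9: Y=0.0002660 on G[4,3]
I1: z[1]−=0.103, z[4]+=0.103
C1: Y=0.000 on G[4,2]
I2: z[5]−=0.0375, z[3]+=0.0375
R10: Y=0.0001616 on G[6,1]
R11: Y=0.05263 on G[7,6]
C2: Y=0.000 on G[0,2]
R12: Y=0.01161 on G[1,7]
R13: Y=0.002762 on G[7,1]
R14: Y=0.01821 on G[7,0]
V1: row V5−V0=1.86, i_V1 at 5,0
solve → V1=-3.380, V2=0.03012, V3=0.1962, V4=0.2710, V5=1.860, V6=0.03012, V7=0.000
aux → i_L1=-0.04764, i_L2=-0.003350, i_V1=-0.07032

-0.003350 A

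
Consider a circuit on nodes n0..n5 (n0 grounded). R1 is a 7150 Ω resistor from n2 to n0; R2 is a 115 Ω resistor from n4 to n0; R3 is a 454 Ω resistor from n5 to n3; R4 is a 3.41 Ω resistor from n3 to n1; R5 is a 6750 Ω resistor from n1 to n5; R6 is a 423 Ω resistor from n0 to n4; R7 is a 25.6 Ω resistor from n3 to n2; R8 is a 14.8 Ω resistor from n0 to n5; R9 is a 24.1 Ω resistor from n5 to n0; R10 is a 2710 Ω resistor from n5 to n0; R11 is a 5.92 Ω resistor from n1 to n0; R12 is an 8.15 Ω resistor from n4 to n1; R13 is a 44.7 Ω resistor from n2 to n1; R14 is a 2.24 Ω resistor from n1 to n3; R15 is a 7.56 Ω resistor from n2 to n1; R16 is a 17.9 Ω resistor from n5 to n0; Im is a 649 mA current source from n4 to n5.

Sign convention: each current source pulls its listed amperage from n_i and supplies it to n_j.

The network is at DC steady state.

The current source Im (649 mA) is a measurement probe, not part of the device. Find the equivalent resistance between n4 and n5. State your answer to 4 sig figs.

Element admittances at DC:
  Y(R1) = 0.0001399 S between n2,n0
  Y(R2) = 0.008696 S between n4,n0
  Y(R3) = 0.002203 S between n5,n3
  Y(R4) = 0.2933 S between n3,n1
  Y(R5) = 0.0001481 S between n1,n5
  Y(R6) = 0.002364 S between n0,n4
  Y(R7) = 0.03906 S between n3,n2
  Y(R8) = 0.06757 S between n0,n5
  Y(R9) = 0.04149 S between n5,n0
  Y(R10) = 0.0003690 S between n5,n0
  Y(R11) = 0.1689 S between n1,n0
  Y(R12) = 0.1227 S between n4,n1
  Y(R13) = 0.02237 S between n2,n1
  Y(R14) = 0.4464 S between n1,n3
  Y(R15) = 0.1323 S between n2,n1
  Y(R16) = 0.05587 S between n5,n0
  Im: injects 0.649 A into n5 (from n4)
Assemble and solve the 5×5 MNA system:
  V(n1)=-3.230  V(n2)=-3.223  V(n3)=-3.210  V(n4)=-7.815  V(n5)=3.826

R_eq = 17.94 Ω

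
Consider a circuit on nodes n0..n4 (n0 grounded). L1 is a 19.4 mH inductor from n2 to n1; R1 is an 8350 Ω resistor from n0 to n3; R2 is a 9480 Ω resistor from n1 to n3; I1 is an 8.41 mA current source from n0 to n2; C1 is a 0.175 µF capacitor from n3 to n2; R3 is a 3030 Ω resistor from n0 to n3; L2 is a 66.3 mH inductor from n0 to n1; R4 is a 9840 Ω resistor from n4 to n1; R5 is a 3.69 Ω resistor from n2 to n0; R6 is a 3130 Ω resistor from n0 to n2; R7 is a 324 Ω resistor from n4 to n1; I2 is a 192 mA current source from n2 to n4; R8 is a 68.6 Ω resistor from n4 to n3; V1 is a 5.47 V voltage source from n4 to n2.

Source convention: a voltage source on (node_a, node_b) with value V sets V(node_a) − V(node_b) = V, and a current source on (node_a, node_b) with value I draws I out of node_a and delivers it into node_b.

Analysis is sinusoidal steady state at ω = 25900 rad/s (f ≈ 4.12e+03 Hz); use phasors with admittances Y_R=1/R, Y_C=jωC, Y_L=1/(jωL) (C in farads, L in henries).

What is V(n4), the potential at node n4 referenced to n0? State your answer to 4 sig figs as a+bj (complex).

Apply KCL at each of the 4 non-ground nodes and solve the resulting linear system.
Node n1: branches {L1, R2, L2, R4, R7} → V_1 = 3.422+2.626j
Node n2: branches {L1, I1, C1, R5, R6, I2, V1} → V_2 = 0.01727+0.009714j
Node n3: branches {R1, R2, C1, R3, R8} → V_3 = 4.879-1.429j
Node n4: branches {R4, R7, I2, R8, V1} → V_4 = 5.487+0.009714j
Source currents: i(V1)=0.1765-0.01262j

5.487+0.009714j V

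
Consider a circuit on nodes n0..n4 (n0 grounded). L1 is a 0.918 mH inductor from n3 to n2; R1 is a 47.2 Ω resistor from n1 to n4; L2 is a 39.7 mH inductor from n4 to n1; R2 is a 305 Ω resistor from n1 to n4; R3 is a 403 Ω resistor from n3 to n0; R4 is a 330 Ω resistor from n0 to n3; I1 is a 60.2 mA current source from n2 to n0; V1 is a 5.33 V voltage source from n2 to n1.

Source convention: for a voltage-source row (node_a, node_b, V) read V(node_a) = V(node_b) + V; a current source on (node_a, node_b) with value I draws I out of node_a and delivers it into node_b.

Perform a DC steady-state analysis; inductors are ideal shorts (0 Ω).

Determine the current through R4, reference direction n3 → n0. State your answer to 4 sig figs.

-0.03310 A

MNA unknowns: 4 node voltages V₁..V_4 plus 3 source currents (L1, L2, V1)
L1: row V3−V2=0, i_L1 at 3,2
R1: Y=0.02119 on G[1,4]
L2: row V4−V1=0, i_L2 at 4,1
R2: Y=0.003279 on G[1,4]
R3: Y=0.002481 on G[3,0]
R4: Y=0.003030 on G[0,3]
I1: z[2]−=0.0602, z[0]+=0.0602
V1: row V2−V1=5.33, i_V1 at 2,1
solve → V1=-16.25, V2=-10.92, V3=-10.92, V4=-16.25
aux → i_L1=0.06020, i_L2=0.000, i_V1=0.000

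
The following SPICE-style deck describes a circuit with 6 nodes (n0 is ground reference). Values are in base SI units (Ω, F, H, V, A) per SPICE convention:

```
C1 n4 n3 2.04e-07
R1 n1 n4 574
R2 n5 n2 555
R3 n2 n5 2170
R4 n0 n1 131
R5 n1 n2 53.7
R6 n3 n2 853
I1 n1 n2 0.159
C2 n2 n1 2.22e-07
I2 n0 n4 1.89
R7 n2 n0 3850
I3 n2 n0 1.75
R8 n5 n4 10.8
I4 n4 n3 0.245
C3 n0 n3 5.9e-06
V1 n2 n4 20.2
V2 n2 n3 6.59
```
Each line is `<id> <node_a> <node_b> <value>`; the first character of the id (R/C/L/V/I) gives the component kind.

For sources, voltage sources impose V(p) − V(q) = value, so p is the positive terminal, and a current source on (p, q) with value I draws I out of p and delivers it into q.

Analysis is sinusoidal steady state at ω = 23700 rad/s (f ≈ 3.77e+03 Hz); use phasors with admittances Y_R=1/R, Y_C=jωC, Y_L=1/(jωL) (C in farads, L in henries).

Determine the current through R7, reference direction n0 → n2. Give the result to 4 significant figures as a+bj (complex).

Apply KCL at each of the 5 non-ground nodes and solve the resulting linear system.
Node n1: branches {R1, R4, R5, I1, C2} → V_1 = -1.821+0.7813j
Node n2: branches {R2, R3, R5, R6, I1, C2, R7, I3, V1, V2} → V_2 = 6.549-1.088j
Node n3: branches {C1, R6, I4, C3, V2} → V_3 = -0.04063-1.088j
Node n4: branches {C1, R1, I2, R8, I4, V1} → V_4 = -13.65-1.088j
Node n5: branches {R2, R3, R8} → V_5 = -13.17-1.088j
Source currents: i(V1)=-1.710-0.06906j, i(V2)=-0.1005+0.06012j

-0.001701+0.0002827j A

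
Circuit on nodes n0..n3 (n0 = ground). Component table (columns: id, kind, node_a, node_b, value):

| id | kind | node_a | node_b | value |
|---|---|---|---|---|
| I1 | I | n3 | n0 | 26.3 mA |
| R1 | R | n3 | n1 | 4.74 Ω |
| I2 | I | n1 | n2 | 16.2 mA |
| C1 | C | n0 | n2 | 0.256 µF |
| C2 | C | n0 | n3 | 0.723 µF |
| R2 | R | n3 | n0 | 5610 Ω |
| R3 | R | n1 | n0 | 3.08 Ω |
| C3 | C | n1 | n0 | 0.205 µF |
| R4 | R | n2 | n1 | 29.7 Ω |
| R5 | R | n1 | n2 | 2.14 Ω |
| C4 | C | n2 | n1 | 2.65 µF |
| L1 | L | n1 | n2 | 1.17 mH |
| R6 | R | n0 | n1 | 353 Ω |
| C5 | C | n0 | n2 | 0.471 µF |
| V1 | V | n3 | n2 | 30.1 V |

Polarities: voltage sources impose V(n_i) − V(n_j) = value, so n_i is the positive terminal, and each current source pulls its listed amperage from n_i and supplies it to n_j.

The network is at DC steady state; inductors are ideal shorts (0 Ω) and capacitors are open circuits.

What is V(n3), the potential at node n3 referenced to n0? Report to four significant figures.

30.00 V

Apply KCL at each of the 3 non-ground nodes and solve the resulting linear system.
Node n1: branches {R1, I2, R3, C3, R4, R5, C4, L1, R6} → V_1 = -0.09663
Node n2: branches {I2, C1, R4, R5, C4, L1, C5, V1} → V_2 = -0.09663
Node n3: branches {I1, R1, C2, R2, V1} → V_3 = 30.00
Source currents: i(L1)=6.366, i(V1)=-6.382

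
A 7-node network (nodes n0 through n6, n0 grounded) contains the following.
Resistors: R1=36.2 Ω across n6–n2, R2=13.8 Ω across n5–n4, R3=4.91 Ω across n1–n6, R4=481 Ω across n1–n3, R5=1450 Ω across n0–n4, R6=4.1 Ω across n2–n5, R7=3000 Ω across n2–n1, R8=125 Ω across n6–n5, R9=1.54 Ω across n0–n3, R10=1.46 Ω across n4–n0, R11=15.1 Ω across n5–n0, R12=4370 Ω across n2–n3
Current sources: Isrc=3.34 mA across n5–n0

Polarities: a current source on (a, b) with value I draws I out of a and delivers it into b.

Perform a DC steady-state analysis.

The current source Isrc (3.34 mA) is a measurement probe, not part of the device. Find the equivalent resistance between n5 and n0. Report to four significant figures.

R_eq = 7.467 Ω

Element admittances at DC:
  Y(R1) = 0.02762 S between n6,n2
  Y(R2) = 0.07246 S between n5,n4
  Y(R3) = 0.2037 S between n1,n6
  Y(R4) = 0.002079 S between n1,n3
  Y(R5) = 0.0006897 S between n0,n4
  Y(R6) = 0.2439 S between n2,n5
  Y(R7) = 0.0003333 S between n2,n1
  Y(R8) = 0.008000 S between n6,n5
  Y(R9) = 0.6494 S between n0,n3
  Y(R10) = 0.6849 S between n4,n0
  Y(R11) = 0.06623 S between n5,n0
  Y(R12) = 0.0002288 S between n2,n3
  Isrc: injects 0.00334 A into n0 (from n5)
Assemble and solve the 6×6 MNA system:
  V(n1)=-0.02324  V(n2)=-0.02477  V(n3)=-8.283e-05  V(n4)=-0.002384  V(n5)=-0.02494  V(n6)=-0.02347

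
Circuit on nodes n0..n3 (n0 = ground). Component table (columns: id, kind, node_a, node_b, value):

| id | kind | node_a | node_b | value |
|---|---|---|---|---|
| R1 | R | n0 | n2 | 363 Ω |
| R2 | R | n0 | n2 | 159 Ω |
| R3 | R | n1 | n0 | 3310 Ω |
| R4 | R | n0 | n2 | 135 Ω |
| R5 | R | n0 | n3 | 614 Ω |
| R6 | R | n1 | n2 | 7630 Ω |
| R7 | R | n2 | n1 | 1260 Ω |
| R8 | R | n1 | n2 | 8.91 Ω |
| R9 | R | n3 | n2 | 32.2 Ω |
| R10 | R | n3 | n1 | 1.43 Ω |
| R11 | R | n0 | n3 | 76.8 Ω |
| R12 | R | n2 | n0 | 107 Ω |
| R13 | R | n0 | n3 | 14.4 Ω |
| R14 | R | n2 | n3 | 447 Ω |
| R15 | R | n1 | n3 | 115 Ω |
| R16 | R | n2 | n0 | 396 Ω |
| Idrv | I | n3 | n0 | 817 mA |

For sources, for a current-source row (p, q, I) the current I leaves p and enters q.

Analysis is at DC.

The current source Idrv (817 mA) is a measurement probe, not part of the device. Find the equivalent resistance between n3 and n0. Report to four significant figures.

MNA unknowns: 3 node voltages V₁..V_3
R1: Y=0.002755 on G[0,2]
R2: Y=0.006289 on G[0,2]
R3: Y=0.0003021 on G[1,0]
R4: Y=0.007407 on G[0,2]
R5: Y=0.001629 on G[0,3]
R6: Y=0.0001311 on G[1,2]
R7: Y=0.0007937 on G[2,1]
R8: Y=0.1122 on G[1,2]
R9: Y=0.03106 on G[3,2]
R10: Y=0.6993 on G[3,1]
R11: Y=0.01302 on G[0,3]
R12: Y=0.009346 on G[2,0]
R13: Y=0.06944 on G[0,3]
R14: Y=0.002237 on G[2,3]
R15: Y=0.008696 on G[1,3]
R16: Y=0.002525 on G[2,0]
Idrv: z[3]−=0.817, z[0]+=0.817
solve → V1=-7.399, V2=-6.236, V3=-7.588

R_eq = 9.288 Ω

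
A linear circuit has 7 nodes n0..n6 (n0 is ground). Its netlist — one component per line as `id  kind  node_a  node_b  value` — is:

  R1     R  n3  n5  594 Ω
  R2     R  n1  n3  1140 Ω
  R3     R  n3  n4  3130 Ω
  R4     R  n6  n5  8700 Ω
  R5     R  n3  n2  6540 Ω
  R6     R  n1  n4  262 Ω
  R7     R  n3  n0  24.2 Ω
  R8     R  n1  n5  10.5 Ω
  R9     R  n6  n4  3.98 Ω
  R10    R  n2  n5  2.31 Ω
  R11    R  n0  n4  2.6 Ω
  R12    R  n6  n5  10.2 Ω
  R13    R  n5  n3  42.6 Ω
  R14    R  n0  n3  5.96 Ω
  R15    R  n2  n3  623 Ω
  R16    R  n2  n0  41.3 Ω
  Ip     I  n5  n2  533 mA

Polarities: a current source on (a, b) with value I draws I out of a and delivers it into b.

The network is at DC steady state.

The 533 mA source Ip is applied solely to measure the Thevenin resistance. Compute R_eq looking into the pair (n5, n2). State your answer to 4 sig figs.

MNA unknowns: 6 node voltages V₁..V_6
R1: Y=0.001684 on G[3,5]
R2: Y=0.0008772 on G[1,3]
R3: Y=0.0003195 on G[3,4]
R4: Y=0.0001149 on G[6,5]
R5: Y=0.0001529 on G[3,2]
R6: Y=0.003817 on G[1,4]
R7: Y=0.04132 on G[3,0]
R8: Y=0.09524 on G[1,5]
R9: Y=0.2513 on G[6,4]
R10: Y=0.4329 on G[2,5]
R11: Y=0.3846 on G[0,4]
R12: Y=0.09804 on G[6,5]
R13: Y=0.02347 on G[5,3]
R14: Y=0.1678 on G[0,3]
R15: Y=0.001605 on G[2,3]
R16: Y=0.02421 on G[2,0]
Ip: z[5]−=0.533, z[2]+=0.533
solve → V1=-0.2624, V2=0.9036, V3=-0.02332, V4=-0.04420, V5=-0.2734, V6=-0.1086

R_eq = 2.208 Ω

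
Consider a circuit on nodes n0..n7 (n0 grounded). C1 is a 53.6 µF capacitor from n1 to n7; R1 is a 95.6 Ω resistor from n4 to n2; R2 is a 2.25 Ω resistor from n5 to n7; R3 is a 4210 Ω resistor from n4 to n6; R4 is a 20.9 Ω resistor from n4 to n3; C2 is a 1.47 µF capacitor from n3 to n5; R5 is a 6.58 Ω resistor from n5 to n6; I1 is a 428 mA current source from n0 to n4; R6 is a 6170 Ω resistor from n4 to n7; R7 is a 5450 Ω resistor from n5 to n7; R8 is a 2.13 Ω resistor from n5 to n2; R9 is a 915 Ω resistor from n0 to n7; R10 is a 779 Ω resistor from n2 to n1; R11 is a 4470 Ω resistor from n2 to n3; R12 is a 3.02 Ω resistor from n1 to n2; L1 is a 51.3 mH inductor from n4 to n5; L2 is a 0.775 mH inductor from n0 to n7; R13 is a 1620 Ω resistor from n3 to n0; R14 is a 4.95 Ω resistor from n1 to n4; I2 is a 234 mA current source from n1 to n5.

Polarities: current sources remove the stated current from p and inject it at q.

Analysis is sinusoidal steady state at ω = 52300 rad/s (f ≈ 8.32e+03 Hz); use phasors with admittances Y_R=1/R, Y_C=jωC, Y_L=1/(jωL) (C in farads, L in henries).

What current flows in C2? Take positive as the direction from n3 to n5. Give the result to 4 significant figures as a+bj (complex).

Apply KCL at each of the 7 non-ground nodes and solve the resulting linear system.
Node n1: branches {C1, R10, R12, R14, I2} → V_1 = 1.176+17.17j
Node n2: branches {R1, R8, R10, R11, R12} → V_2 = 1.467+17.21j
Node n3: branches {R4, C2, R11, R13} → V_3 = 1.822+16.56j
Node n4: branches {R1, R3, R4, I1, R6, L1, R14} → V_4 = 2.948+17.06j
Node n5: branches {R2, C2, R5, R7, R8, L1, I2} → V_5 = 1.641+17.25j
Node n6: branches {R3, R5} → V_6 = 1.643+17.25j
Node n7: branches {C1, R2, R6, R7, R9, L2} → V_7 = 1.178+17.25j

0.05267+0.01396j A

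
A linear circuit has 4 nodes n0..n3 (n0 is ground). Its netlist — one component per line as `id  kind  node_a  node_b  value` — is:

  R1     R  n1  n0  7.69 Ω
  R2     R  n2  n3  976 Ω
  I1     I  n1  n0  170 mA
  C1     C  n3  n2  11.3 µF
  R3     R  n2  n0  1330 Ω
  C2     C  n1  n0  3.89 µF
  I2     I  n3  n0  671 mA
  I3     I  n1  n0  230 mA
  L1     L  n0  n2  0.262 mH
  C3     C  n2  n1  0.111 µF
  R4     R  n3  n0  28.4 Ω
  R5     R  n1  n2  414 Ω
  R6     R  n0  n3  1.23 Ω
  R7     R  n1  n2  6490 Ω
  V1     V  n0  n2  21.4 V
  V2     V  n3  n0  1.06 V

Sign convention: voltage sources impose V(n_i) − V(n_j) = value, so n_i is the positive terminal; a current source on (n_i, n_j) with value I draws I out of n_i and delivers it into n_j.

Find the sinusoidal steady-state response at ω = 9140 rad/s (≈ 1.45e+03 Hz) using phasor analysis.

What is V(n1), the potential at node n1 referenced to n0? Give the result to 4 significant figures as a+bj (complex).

Element admittances at ω=9140 rad/s:
  Y(R1) = 0.1300+0.000j S between n1,n0
  Y(R2) = 0.001025+0.000j S between n2,n3
  I1: injects 0.17 A into n0 (from n1)
  Y(C1) = 0.000+0.1033j S between n3,n2
  Y(R3) = 0.0007519+0.000j S between n2,n0
  Y(C2) = 0.000+0.03555j S between n1,n0
  I2: injects 0.671 A into n0 (from n3)
  I3: injects 0.23 A into n0 (from n1)
  Y(L1) = 0.000-0.4176j S between n0,n2
  Y(C3) = 0.000+0.001015j S between n2,n1
  Y(R4) = 0.03521+0.000j S between n3,n0
  Y(R5) = 0.002415+0.000j S between n1,n2
  Y(R6) = 0.8130+0.000j S between n0,n3
  Y(R7) = 0.0001541+0.000j S between n1,n2
  V1: constraint V(n0)−V(n2) = 21.4
  V2: constraint V(n3)−V(n0) = 1.06
Assemble and solve the 5×5 MNA system:
  V(n1)=-3.231+0.7272j  V(n2)=-21.40+0.000j  V(n3)=1.060+0.000j
  i(V1)=-0.08505+6.596j  i(V2)=-1.593-2.320j

-3.231+0.7272j V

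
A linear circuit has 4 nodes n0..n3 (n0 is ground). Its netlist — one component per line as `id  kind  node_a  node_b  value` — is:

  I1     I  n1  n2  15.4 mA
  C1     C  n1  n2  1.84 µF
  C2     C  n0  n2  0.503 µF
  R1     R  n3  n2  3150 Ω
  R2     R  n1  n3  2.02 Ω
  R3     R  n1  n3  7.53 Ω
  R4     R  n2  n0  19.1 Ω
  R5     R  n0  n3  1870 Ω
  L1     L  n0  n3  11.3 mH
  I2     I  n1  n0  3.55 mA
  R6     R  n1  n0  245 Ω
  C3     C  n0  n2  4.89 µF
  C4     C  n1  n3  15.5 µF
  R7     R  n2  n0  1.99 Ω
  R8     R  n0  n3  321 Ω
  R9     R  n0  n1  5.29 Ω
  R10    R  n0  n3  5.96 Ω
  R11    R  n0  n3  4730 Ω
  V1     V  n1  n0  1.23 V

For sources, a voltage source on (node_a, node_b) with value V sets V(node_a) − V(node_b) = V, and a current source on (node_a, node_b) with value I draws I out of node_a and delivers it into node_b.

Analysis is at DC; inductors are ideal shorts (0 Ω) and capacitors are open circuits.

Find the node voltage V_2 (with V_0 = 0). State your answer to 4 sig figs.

MNA unknowns: 3 node voltages V₁..V_3 plus 2 source currents (L1, V1)
I1: z[1]−=0.0154, z[2]+=0.0154
C1: Y=0.000 on G[1,2]
C2: Y=0.000 on G[0,2]
R1: Y=0.0003175 on G[3,2]
R2: Y=0.4950 on G[1,3]
R3: Y=0.1328 on G[1,3]
R4: Y=0.05236 on G[2,0]
R5: Y=0.0005348 on G[0,3]
L1: row V0−V3=0, i_L1 at 0,3
I2: z[1]−=0.00355, z[0]+=0.00355
R6: Y=0.004082 on G[1,0]
C3: Y=0.000 on G[0,2]
C4: Y=0.000 on G[1,3]
R7: Y=0.5025 on G[2,0]
R8: Y=0.003115 on G[0,3]
R9: Y=0.1890 on G[0,1]
R10: Y=0.1678 on G[0,3]
R11: Y=0.0002114 on G[0,3]
V1: row V1−V0=1.23, i_V1 at 1,0
solve → V1=1.230, V2=0.02774, V3=0.000
aux → i_L1=-0.7723, i_V1=-1.029

0.02774 V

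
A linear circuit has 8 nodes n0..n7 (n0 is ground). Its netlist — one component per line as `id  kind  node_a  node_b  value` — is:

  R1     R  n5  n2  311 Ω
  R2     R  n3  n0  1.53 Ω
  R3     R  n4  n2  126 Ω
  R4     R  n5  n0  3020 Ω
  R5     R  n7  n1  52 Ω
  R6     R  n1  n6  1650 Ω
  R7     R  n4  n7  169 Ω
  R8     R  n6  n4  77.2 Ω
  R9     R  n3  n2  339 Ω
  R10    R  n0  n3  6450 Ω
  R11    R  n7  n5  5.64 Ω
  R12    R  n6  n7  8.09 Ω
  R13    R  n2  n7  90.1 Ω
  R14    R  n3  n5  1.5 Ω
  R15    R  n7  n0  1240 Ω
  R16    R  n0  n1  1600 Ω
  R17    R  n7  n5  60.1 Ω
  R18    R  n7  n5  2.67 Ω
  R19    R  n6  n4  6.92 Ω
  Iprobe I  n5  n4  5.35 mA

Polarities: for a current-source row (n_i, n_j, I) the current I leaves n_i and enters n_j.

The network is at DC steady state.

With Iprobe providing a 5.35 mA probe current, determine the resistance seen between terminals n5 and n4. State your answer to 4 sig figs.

R_eq = 14.04 Ω

MNA unknowns: 7 node voltages V₁..V_7
R1: Y=0.003215 on G[5,2]
R2: Y=0.6536 on G[3,0]
R3: Y=0.007937 on G[4,2]
R4: Y=0.0003311 on G[5,0]
R5: Y=0.01923 on G[7,1]
R6: Y=0.0006061 on G[1,6]
R7: Y=0.005917 on G[4,7]
R8: Y=0.01295 on G[6,4]
R9: Y=0.002950 on G[3,2]
R10: Y=0.0001550 on G[0,3]
R11: Y=0.1773 on G[7,5]
R12: Y=0.1236 on G[6,7]
R13: Y=0.01110 on G[2,7]
R14: Y=0.6667 on G[3,5]
R15: Y=0.0008065 on G[7,0]
R16: Y=0.0006250 on G[0,1]
R17: Y=0.01664 on G[7,5]
R18: Y=0.3745 on G[7,5]
R19: Y=0.1445 on G[6,4]
Iprobe: z[5]−=0.00535, z[4]+=0.00535
solve → V1=0.009747, V2=0.02751, V3=-2.025e-05, V4=0.07493, V5=-0.0001619, V6=0.04583, V7=0.008927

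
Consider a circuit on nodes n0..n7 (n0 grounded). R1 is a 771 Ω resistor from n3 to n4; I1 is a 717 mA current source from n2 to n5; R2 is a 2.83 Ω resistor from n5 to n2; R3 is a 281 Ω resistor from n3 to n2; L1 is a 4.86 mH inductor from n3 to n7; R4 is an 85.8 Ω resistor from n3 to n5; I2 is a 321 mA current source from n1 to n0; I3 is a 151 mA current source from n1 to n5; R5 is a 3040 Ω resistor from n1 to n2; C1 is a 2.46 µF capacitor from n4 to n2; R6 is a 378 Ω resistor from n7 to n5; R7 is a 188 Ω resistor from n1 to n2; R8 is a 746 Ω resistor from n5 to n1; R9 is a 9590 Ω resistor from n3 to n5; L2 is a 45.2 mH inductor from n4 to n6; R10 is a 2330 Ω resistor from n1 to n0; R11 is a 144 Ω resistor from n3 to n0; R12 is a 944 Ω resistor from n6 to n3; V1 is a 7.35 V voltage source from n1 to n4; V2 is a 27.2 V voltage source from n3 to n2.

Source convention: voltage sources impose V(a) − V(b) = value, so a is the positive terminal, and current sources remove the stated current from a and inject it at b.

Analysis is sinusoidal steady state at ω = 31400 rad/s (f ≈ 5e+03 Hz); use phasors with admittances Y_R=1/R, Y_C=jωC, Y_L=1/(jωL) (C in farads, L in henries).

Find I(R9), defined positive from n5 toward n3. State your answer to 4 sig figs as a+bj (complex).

Element admittances at ω=31400 rad/s:
  Y(R1) = 0.001297+0.000j S between n3,n4
  I1: injects 0.717 A into n5 (from n2)
  Y(R2) = 0.3534+0.000j S between n5,n2
  Y(R3) = 0.003559+0.000j S between n3,n2
  Y(L1) = 0.000-0.006553j S between n3,n7
  Y(R4) = 0.01166+0.000j S between n3,n5
  I2: injects 0.321 A into n0 (from n1)
  I3: injects 0.151 A into n5 (from n1)
  Y(R5) = 0.0003289+0.000j S between n1,n2
  Y(C1) = 0.000+0.07724j S between n4,n2
  Y(R6) = 0.002646+0.000j S between n7,n5
  Y(R7) = 0.005319+0.000j S between n1,n2
  Y(R8) = 0.001340+0.000j S between n5,n1
  Y(R9) = 0.0001043+0.000j S between n3,n5
  Y(L2) = 0.000-0.0007046j S between n4,n6
  Y(R10) = 0.0004292+0.000j S between n1,n0
  Y(R11) = 0.006944+0.000j S between n3,n0
  Y(R12) = 0.001059+0.000j S between n6,n3
  V1: constraint V(n1)−V(n4) = 7.35
  V2: constraint V(n3)−V(n2) = 27.2
Assemble and solve the 9×9 MNA system:
  V(n1)=-63.03+5.403j  V(n2)=-69.53-0.3339j  V(n3)=-42.33-0.3339j  V(n4)=-70.38+5.403j  V(n5)=-66.12-0.3723j  V(n6)=-48.29+14.36j  V(n7)=-45.65-8.597j
  i(V1)=-0.4858-0.04246j  i(V2)=-0.1794+0.04663j

-0.002480-4.003e-06j A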